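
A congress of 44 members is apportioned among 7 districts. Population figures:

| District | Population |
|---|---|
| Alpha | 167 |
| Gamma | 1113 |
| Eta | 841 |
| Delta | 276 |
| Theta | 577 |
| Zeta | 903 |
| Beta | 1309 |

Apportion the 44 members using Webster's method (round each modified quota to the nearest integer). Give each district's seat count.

Alpha: 1; Gamma: 10; Eta: 7; Delta: 2; Theta: 5; Zeta: 8; Beta: 11

Standard divisor 5186/44 ≈ 117.864; standard quotas: Alpha 1.417, Gamma 9.443, Eta 7.135, Delta 2.342, Theta 4.895, Zeta 7.661, Beta 11.106.
Rounding to the nearest integer gives 1, 9, 7, 2, 5, 8, 11 = 43 seats, so the divisor must be adjusted.
With modified divisor 115: modified quotas Alpha 1.452, Gamma 9.678, Eta 7.313, Delta 2.400, Theta 5.017, Zeta 7.852, Beta 11.383.
Rounding to the nearest integer: Alpha 1, Gamma 10, Eta 7, Delta 2, Theta 5, Zeta 8, Beta 11 (total 44).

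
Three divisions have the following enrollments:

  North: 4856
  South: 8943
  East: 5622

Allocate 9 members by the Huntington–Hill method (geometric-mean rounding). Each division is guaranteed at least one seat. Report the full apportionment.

North: 2; South: 4; East: 3

With divisor 2147: modified quotas North 2.262, South 4.165, East 2.619.
Geometric-mean thresholds: North √(2·3)=2.449, South √(4·5)=4.472, East √(2·3)=2.449.
Each quota rounded against its threshold gives North 2, South 4, East 3 (total 9).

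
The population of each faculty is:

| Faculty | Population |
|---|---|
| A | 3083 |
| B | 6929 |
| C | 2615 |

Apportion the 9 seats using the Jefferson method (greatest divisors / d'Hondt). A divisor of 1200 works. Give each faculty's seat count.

A 2, B 5, C 2

With modified divisor 1200: modified quotas A 2.569, B 5.774, C 2.179.
Rounding down: A 2, B 5, C 2 (total 9).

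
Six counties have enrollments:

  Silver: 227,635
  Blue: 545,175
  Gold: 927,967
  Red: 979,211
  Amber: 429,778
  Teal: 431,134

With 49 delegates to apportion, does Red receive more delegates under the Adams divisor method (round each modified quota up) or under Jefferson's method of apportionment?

Adams: Silver 3, Blue 8, Gold 13, Red 13, Amber 6, Teal 6.
Jefferson: Silver 3, Blue 7, Gold 13, Red 14, Amber 6, Teal 6.
Red gets 13 under Adams and 14 under Jefferson.

Jefferson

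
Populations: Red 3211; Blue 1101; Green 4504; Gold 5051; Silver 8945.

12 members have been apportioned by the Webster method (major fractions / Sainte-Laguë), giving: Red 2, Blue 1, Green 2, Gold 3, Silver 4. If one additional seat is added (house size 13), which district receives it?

Priority for the next seat is population ÷ (current seats + 0.5).
Priorities: Red 1284.400, Blue 734.000, Green 1801.600, Gold 1443.143, Silver 1987.778.
Highest priority: Silver.

Silver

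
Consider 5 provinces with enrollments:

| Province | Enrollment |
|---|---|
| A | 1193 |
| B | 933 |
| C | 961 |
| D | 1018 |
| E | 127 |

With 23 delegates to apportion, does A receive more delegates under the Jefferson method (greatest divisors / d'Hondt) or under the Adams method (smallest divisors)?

Jefferson

Jefferson: A 7, B 5, C 5, D 6, E 0.
Adams: A 6, B 5, C 5, D 6, E 1.
A gets 7 under Jefferson and 6 under Adams.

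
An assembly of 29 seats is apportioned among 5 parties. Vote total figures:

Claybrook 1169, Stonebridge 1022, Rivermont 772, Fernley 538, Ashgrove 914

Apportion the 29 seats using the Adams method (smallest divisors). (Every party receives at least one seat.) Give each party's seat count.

Claybrook=7, Stonebridge=7, Rivermont=5, Fernley=4, Ashgrove=6

Standard divisor 4415/29 ≈ 152.241; standard quotas: Claybrook 7.679, Stonebridge 6.713, Rivermont 5.071, Fernley 3.534, Ashgrove 6.004.
Rounding up gives 8, 7, 6, 4, 7 = 32 seats, so the divisor must be adjusted.
With modified divisor 169: modified quotas Claybrook 6.917, Stonebridge 6.047, Rivermont 4.568, Fernley 3.183, Ashgrove 5.408.
Rounding up: Claybrook 7, Stonebridge 7, Rivermont 5, Fernley 4, Ashgrove 6 (total 29).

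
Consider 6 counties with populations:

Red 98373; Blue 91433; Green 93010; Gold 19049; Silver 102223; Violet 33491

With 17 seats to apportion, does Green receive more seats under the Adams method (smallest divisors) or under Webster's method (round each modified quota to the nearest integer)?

Adams: Red 4, Blue 3, Green 3, Gold 1, Silver 4, Violet 2.
Webster: Red 4, Blue 3, Green 4, Gold 1, Silver 4, Violet 1.
Green gets 3 under Adams and 4 under Webster.

Webster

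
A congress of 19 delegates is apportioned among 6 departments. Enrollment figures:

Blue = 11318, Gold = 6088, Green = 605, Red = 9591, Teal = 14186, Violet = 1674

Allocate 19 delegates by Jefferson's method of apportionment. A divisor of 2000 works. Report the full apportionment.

With modified divisor 2000: modified quotas Blue 5.659, Gold 3.044, Green 0.302, Red 4.795, Teal 7.093, Violet 0.837.
Rounding down: Blue 5, Gold 3, Green 0, Red 4, Teal 7, Violet 0 (total 19).

Blue=5, Gold=3, Green=0, Red=4, Teal=7, Violet=0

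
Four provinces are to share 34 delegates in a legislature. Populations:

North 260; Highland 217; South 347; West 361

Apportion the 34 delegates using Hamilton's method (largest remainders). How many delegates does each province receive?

North=8, Highland=6, South=10, West=10

Standard divisor: 1185 ÷ 34 ≈ 34.853.
Standard quotas: North 7.460, Highland 6.226, South 9.956, West 10.358.
Lower quotas: North 7, Highland 6, South 9, West 10 (sum 32, leaving 2 seats).
Remainders in descending order: South 0.956, North 0.460, West 0.358, Highland 0.226.
Largest remainders: South, North receive the extra seats.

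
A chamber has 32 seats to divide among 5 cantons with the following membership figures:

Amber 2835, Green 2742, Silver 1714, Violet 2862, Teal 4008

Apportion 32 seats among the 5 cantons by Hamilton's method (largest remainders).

Amber 6, Green 6, Silver 4, Violet 7, Teal 9

Total 14161; standard divisor 14161/32 ≈ 442.531.
Standard quotas: Amber 6.406, Green 6.196, Silver 3.873, Violet 6.467, Teal 9.057.
Lower quotas: Amber 6, Green 6, Silver 3, Violet 6, Teal 9 (sum 30, leaving 2 seats).
Remainders in descending order: Silver 0.873, Violet 0.467, Amber 0.406, Green 0.196, Teal 0.057.
The surplus seats go to Silver, Violet.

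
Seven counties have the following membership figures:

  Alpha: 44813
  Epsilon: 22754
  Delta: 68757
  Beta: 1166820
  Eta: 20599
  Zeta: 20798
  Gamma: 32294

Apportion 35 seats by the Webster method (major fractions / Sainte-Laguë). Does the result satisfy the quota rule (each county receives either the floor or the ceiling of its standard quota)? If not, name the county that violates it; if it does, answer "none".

Standard quotas: Alpha 1.139, Epsilon 0.578, Delta 1.748, Beta 29.661, Eta 0.524, Zeta 0.529, Gamma 0.821.
Webster allocation: Alpha 1, Epsilon 1, Delta 2, Beta 28, Eta 1, Zeta 1, Gamma 1.
Beta has quota 29.661 (lower 29, upper 30) but receives 28 — outside the quota interval.

Beta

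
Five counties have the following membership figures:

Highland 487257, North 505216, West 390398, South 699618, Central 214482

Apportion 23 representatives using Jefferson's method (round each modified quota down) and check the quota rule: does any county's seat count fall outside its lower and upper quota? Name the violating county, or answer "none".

none

Standard quotas: Highland 4.879, North 5.059, West 3.909, South 7.005, Central 2.148.
Jefferson allocation: Highland 5, North 5, West 4, South 7, Central 2.
Every allocation lies between the lower and upper quota.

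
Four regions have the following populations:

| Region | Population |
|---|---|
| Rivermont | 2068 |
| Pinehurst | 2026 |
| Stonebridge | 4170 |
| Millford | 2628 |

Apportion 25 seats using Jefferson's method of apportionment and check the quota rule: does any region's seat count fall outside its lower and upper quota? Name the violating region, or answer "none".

Standard quotas: Rivermont 4.747, Pinehurst 4.650, Stonebridge 9.571, Millford 6.032.
Jefferson allocation: Rivermont 5, Pinehurst 4, Stonebridge 10, Millford 6.
Every allocation lies between the lower and upper quota.

none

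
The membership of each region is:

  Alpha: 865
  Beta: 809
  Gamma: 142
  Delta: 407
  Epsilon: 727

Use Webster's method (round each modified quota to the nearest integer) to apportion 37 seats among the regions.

Alpha: 11; Beta: 10; Gamma: 2; Delta: 5; Epsilon: 9

Standard divisor 2950/37 ≈ 79.73; standard quotas: Alpha 10.849, Beta 10.147, Gamma 1.781, Delta 5.105, Epsilon 9.118.
Rounding to the nearest integer gives Alpha 11, Beta 10, Gamma 2, Delta 5, Epsilon 9 — total 37, matching the house size, so no adjustment is needed.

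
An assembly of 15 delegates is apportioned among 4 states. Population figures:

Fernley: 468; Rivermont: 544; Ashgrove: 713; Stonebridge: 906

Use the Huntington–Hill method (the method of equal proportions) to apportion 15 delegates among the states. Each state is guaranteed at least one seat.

With divisor 178: modified quotas Fernley 2.629, Rivermont 3.056, Ashgrove 4.006, Stonebridge 5.090.
Geometric-mean thresholds: Fernley √(2·3)=2.449, Rivermont √(3·4)=3.464, Ashgrove √(4·5)=4.472, Stonebridge √(5·6)=5.477.
Each quota rounded against its threshold gives Fernley 3, Rivermont 3, Ashgrove 4, Stonebridge 5 (total 15).

Fernley: 3; Rivermont: 3; Ashgrove: 4; Stonebridge: 5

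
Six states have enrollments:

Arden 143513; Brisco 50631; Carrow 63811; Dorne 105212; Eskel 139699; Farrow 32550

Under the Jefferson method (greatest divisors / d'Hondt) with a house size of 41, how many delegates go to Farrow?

2

Standard divisor 535416/41 ≈ 13058.927; standard quotas: Arden 10.990, Brisco 3.877, Carrow 4.886, Dorne 8.057, Eskel 10.698, Farrow 2.493.
Rounding down gives 10, 3, 4, 8, 10, 2 = 37 seats, so the divisor must be adjusted.
With modified divisor 12300: modified quotas Arden 11.668, Brisco 4.116, Carrow 5.188, Dorne 8.554, Eskel 11.358, Farrow 2.646.
Rounding down: Arden 11, Brisco 4, Carrow 5, Dorne 8, Eskel 11, Farrow 2 (total 41).
Farrow receives 2.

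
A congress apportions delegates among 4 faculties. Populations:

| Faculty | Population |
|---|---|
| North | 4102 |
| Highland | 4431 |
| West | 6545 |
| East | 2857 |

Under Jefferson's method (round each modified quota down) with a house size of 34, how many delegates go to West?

Standard divisor 17935/34 ≈ 527.5; standard quotas: North 7.776, Highland 8.400, West 12.408, East 5.416.
Rounding down gives 7, 8, 12, 5 = 32 seats, so the divisor must be adjusted.
With modified divisor 500: modified quotas North 8.204, Highland 8.862, West 13.090, East 5.714.
Rounding down: North 8, Highland 8, West 13, East 5 (total 34).
West receives 13.

13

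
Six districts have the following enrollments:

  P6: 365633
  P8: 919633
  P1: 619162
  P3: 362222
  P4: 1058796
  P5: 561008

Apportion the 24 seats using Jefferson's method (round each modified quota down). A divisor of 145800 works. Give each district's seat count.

With modified divisor 145800: modified quotas P6 2.508, P8 6.307, P1 4.247, P3 2.484, P4 7.262, P5 3.848.
Rounding down: P6 2, P8 6, P1 4, P3 2, P4 7, P5 3 (total 24).

P6: 2, P8: 6, P1: 4, P3: 2, P4: 7, P5: 3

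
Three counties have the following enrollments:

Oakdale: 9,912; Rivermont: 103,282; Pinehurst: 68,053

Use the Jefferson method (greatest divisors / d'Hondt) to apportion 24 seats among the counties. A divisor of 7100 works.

Oakdale: 1; Rivermont: 14; Pinehurst: 9

With modified divisor 7100: modified quotas Oakdale 1.396, Rivermont 14.547, Pinehurst 9.585.
Rounding down: Oakdale 1, Rivermont 14, Pinehurst 9 (total 24).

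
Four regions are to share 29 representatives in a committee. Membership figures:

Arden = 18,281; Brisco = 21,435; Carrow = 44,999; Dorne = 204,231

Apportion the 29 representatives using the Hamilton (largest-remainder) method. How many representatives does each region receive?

Arden: 2, Brisco: 2, Carrow: 5, Dorne: 20

Standard divisor: 288946 ÷ 29 ≈ 9963.655.
Standard quotas: Arden 1.8348, Brisco 2.1513, Carrow 4.5163, Dorne 20.4976.
Lower quotas: Arden 1, Brisco 2, Carrow 4, Dorne 20 (sum 27, leaving 2 seats).
Remainders in descending order: Arden 0.8348, Carrow 0.5163, Dorne 0.4976, Brisco 0.1513.
The surplus seats go to Arden, Carrow.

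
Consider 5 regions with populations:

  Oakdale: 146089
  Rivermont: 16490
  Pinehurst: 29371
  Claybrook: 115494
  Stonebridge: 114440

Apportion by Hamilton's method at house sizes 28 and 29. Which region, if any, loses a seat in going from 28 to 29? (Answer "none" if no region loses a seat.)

At 28 seats: Oakdale 10, Rivermont 1, Pinehurst 2, Claybrook 8, Stonebridge 7.
At 29 seats: Oakdale 10, Rivermont 1, Pinehurst 2, Claybrook 8, Stonebridge 8.
No region's allocation decreased.

none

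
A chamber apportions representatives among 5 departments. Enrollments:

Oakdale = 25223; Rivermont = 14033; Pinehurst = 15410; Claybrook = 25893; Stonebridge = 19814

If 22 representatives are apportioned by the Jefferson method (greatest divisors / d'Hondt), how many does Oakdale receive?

6

Standard divisor 100373/22 ≈ 4562.409; standard quotas: Oakdale 5.528, Rivermont 3.076, Pinehurst 3.378, Claybrook 5.675, Stonebridge 4.343.
Rounding down gives 5, 3, 3, 5, 4 = 20 seats, so the divisor must be adjusted.
With modified divisor 4100: modified quotas Oakdale 6.152, Rivermont 3.423, Pinehurst 3.759, Claybrook 6.315, Stonebridge 4.833.
Rounding down: Oakdale 6, Rivermont 3, Pinehurst 3, Claybrook 6, Stonebridge 4 (total 22).
Oakdale receives 6.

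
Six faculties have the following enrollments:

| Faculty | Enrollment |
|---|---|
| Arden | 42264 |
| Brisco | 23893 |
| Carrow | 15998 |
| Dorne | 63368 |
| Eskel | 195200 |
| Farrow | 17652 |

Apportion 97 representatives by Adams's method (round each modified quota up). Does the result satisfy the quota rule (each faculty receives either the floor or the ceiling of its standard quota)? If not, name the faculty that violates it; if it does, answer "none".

Eskel

Standard quotas: Arden 11.439, Brisco 6.467, Carrow 4.330, Dorne 17.152, Eskel 52.834, Farrow 4.778.
Adams allocation: Arden 12, Brisco 7, Carrow 5, Dorne 17, Eskel 51, Farrow 5.
Eskel has quota 52.834 (lower 52, upper 53) but receives 51 — outside the quota interval.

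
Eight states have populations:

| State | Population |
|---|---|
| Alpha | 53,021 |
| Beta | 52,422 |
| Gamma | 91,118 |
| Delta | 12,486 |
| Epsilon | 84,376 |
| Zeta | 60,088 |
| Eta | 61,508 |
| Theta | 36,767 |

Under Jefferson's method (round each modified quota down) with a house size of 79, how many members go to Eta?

Standard divisor 451786/79 ≈ 5718.81; standard quotas: Alpha 9.271, Beta 9.167, Gamma 15.933, Delta 2.183, Epsilon 14.754, Zeta 10.507, Eta 10.755, Theta 6.429.
Rounding down gives 9, 9, 15, 2, 14, 10, 10, 6 = 75 seats, so the divisor must be adjusted.
With modified divisor 5400: modified quotas Alpha 9.819, Beta 9.708, Gamma 16.874, Delta 2.312, Epsilon 15.625, Zeta 11.127, Eta 11.390, Theta 6.809.
Rounding down: Alpha 9, Beta 9, Gamma 16, Delta 2, Epsilon 15, Zeta 11, Eta 11, Theta 6 (total 79).
Eta receives 11.

11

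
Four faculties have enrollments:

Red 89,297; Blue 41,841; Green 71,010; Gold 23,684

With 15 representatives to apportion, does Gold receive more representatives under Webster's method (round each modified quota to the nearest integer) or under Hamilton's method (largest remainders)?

Webster: Red 6, Blue 3, Green 4, Gold 2.
Hamilton: Red 6, Blue 3, Green 5, Gold 1.
Gold gets 2 under Webster and 1 under Hamilton.

Webster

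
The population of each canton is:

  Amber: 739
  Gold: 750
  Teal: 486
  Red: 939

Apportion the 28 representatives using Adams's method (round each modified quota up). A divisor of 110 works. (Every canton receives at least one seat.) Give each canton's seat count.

Amber: 7, Gold: 7, Teal: 5, Red: 9

With modified divisor 110: modified quotas Amber 6.718, Gold 6.818, Teal 4.418, Red 8.536.
Rounding up: Amber 7, Gold 7, Teal 5, Red 9 (total 28).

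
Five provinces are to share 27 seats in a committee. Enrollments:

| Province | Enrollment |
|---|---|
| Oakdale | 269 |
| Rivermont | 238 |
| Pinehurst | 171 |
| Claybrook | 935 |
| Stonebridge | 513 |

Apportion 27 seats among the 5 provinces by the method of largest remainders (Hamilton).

The standard divisor is 2126/27 ≈ 78.741.
Standard quotas: Oakdale 3.416, Rivermont 3.023, Pinehurst 2.172, Claybrook 11.874, Stonebridge 6.515.
Lower quotas: Oakdale 3, Rivermont 3, Pinehurst 2, Claybrook 11, Stonebridge 6 (sum 25, leaving 2 seats).
Remainders in descending order: Claybrook 0.874, Stonebridge 0.515, Oakdale 0.416, Pinehurst 0.172, Rivermont 0.023.
Largest remainders: Claybrook, Stonebridge receive the extra seats.

Oakdale 3; Rivermont 3; Pinehurst 2; Claybrook 12; Stonebridge 7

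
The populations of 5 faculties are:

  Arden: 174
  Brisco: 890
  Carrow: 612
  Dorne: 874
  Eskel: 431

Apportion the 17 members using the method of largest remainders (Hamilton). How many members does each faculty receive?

Total 2981; standard divisor 2981/17 ≈ 175.353.
Standard quotas: Arden 0.992, Brisco 5.075, Carrow 3.490, Dorne 4.984, Eskel 2.458.
Lower quotas: Arden 0, Brisco 5, Carrow 3, Dorne 4, Eskel 2 (sum 14, leaving 3 seats).
Remainders in descending order: Arden 0.992, Dorne 0.984, Carrow 0.490, Eskel 0.458, Brisco 0.075.
The surplus seats go to Arden, Dorne, Carrow.

Arden 1, Brisco 5, Carrow 4, Dorne 5, Eskel 2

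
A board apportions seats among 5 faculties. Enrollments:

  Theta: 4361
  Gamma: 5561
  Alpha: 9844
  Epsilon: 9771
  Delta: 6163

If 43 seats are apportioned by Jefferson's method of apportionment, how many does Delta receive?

Standard divisor 35700/43 ≈ 830.233; standard quotas: Theta 5.253, Gamma 6.698, Alpha 11.857, Epsilon 11.769, Delta 7.423.
Rounding down gives 5, 6, 11, 11, 7 = 40 seats, so the divisor must be adjusted.
With modified divisor 780: modified quotas Theta 5.591, Gamma 7.129, Alpha 12.621, Epsilon 12.527, Delta 7.901.
Rounding down: Theta 5, Gamma 7, Alpha 12, Epsilon 12, Delta 7 (total 43).
Delta receives 7.

7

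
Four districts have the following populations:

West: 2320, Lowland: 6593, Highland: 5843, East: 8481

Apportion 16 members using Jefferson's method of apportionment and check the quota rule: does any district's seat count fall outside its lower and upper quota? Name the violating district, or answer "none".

none

Standard quotas: West 1.597, Lowland 4.540, Highland 4.023, East 5.840.
Jefferson allocation: West 1, Lowland 5, Highland 4, East 6.
Every allocation lies between the lower and upper quota.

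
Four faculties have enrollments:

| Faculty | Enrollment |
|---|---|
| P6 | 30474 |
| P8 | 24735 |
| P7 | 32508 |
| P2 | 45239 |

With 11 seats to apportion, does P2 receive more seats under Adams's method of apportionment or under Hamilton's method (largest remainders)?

Adams: P6 3, P8 2, P7 3, P2 3.
Hamilton: P6 2, P8 2, P7 3, P2 4.
P2 gets 3 under Adams and 4 under Hamilton.

Hamilton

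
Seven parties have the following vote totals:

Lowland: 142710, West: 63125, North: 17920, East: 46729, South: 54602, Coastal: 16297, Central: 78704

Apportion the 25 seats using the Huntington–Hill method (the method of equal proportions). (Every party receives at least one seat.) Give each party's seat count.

Lowland 8; West 4; North 1; East 3; South 3; Coastal 1; Central 5

With divisor 17209: modified quotas Lowland 8.293, West 3.668, North 1.041, East 2.715, South 3.173, Coastal 0.947, Central 4.573.
Geometric-mean thresholds: Lowland √(8·9)=8.485, West √(3·4)=3.464, North √(1·2)=1.414, East √(2·3)=2.449, South √(3·4)=3.464, Coastal (min 1), Central √(4·5)=4.472.
Each quota rounded against its threshold gives Lowland 8, West 4, North 1, East 3, South 3, Coastal 1, Central 5 (total 25).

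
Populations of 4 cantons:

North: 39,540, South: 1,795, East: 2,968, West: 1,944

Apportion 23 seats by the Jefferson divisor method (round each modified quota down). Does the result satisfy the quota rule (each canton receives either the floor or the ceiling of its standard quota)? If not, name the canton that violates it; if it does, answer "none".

North

Standard quotas: North 19.664, South 0.893, East 1.476, West 0.967.
Jefferson allocation: North 21, South 0, East 1, West 1.
North has quota 19.664 (lower 19, upper 20) but receives 21 — outside the quota interval.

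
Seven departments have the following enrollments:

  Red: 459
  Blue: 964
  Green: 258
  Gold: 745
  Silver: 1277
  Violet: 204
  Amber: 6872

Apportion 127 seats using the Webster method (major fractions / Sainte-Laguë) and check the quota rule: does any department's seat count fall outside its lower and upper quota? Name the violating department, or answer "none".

Amber

Standard quotas: Red 5.408, Blue 11.358, Green 3.040, Gold 8.778, Silver 15.046, Violet 2.404, Amber 80.967.
Webster allocation: Red 5, Blue 11, Green 3, Gold 9, Silver 15, Violet 2, Amber 82.
Amber has quota 80.967 (lower 80, upper 81) but receives 82 — outside the quota interval.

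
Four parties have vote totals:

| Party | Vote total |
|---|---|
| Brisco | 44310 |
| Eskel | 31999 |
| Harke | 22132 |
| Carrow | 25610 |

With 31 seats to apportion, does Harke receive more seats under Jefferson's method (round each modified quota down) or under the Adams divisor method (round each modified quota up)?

Adams

Jefferson: Brisco 12, Eskel 8, Harke 5, Carrow 6.
Adams: Brisco 11, Eskel 8, Harke 6, Carrow 6.
Harke gets 5 under Jefferson and 6 under Adams.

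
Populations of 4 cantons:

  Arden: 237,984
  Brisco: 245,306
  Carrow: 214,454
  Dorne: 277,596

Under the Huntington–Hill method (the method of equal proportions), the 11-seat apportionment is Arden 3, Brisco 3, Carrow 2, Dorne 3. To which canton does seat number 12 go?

Carrow

Priority for the next seat is population ÷ (√(s·(s+1))).
Priorities: Arden 68700.063, Brisco 70813.743, Carrow 87550.479, Dorne 80135.063.
Highest priority: Carrow.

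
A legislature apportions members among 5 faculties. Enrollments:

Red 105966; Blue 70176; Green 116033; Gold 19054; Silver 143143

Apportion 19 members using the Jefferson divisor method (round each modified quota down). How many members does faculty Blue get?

Standard divisor 454372/19 ≈ 23914.316; standard quotas: Red 4.431, Blue 2.934, Green 4.852, Gold 0.797, Silver 5.986.
Rounding down gives 4, 2, 4, 0, 5 = 15 seats, so the divisor must be adjusted.
With modified divisor 20800: modified quotas Red 5.095, Blue 3.374, Green 5.579, Gold 0.916, Silver 6.882.
Rounding down: Red 5, Blue 3, Green 5, Gold 0, Silver 6 (total 19).
Blue receives 3.

3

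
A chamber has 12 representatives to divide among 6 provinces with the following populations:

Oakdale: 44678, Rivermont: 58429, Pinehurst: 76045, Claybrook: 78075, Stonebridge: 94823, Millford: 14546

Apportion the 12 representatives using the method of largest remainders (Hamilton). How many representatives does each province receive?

Standard divisor: 366596 ÷ 12 ≈ 30549.667.
Standard quotas: Oakdale 1.4625, Rivermont 1.9126, Pinehurst 2.4892, Claybrook 2.5557, Stonebridge 3.1039, Millford 0.4761.
Lower quotas: Oakdale 1, Rivermont 1, Pinehurst 2, Claybrook 2, Stonebridge 3, Millford 0 (sum 9, leaving 3 seats).
Remainders in descending order: Rivermont 0.9126, Claybrook 0.5557, Pinehurst 0.4892, Millford 0.4761, Oakdale 0.4625, Stonebridge 0.1039.
The surplus seats go to Rivermont, Claybrook, Pinehurst.

Oakdale 1, Rivermont 2, Pinehurst 3, Claybrook 3, Stonebridge 3, Millford 0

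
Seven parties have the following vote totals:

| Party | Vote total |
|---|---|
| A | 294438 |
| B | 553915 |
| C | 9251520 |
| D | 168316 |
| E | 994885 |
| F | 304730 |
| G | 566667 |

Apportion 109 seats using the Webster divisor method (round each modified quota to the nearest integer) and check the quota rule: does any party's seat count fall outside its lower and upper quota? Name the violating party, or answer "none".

C

Standard quotas: A 2.645, B 4.976, C 83.103, D 1.512, E 8.937, F 2.737, G 5.090.
Webster allocation: A 3, B 5, C 82, D 2, E 9, F 3, G 5.
C has quota 83.103 (lower 83, upper 84) but receives 82 — outside the quota interval.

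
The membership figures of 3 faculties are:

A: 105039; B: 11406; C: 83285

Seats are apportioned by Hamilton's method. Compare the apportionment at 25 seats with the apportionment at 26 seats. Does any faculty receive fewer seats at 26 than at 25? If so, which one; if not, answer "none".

At 25 seats: A 13, B 2, C 10.
At 26 seats: A 14, B 1, C 11.
B drops from 2 to 1.

B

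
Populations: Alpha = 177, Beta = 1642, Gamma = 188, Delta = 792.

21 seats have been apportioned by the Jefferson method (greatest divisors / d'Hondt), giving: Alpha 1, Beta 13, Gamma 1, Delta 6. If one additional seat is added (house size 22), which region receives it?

Beta

Priority for the next seat is population ÷ (current seats + 1).
Priorities: Alpha 88.500, Beta 117.286, Gamma 94.000, Delta 113.143.
Highest priority: Beta.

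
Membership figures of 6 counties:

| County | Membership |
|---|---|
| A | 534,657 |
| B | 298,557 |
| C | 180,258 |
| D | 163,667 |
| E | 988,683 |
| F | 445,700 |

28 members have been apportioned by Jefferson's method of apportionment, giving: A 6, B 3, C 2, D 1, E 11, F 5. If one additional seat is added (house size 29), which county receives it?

Priority for the next seat is population ÷ (current seats + 1).
Priorities: A 76379.571, B 74639.250, C 60086.000, D 81833.500, E 82390.250, F 74283.333.
Highest priority: E.

E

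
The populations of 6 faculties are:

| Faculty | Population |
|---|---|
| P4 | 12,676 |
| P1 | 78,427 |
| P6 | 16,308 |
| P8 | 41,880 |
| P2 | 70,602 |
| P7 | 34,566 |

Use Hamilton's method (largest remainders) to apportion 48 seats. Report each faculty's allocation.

P4=2, P1=15, P6=3, P8=8, P2=13, P7=7

Total 254459; standard divisor 254459/48 ≈ 5301.229.
Standard quotas: P4 2.3911, P1 14.7941, P6 3.0763, P8 7.9001, P2 13.3180, P7 6.5204.
Lower quotas: P4 2, P1 14, P6 3, P8 7, P2 13, P7 6 (sum 45, leaving 3 seats).
Remainders in descending order: P8 0.9001, P1 0.7941, P7 0.5204, P4 0.3911, P2 0.3180, P6 0.0763.
The surplus seats go to P8, P1, P7.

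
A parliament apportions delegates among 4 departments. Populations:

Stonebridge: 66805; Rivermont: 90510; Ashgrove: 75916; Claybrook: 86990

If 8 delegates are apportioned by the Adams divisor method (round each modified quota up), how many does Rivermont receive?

2

Standard divisor 320221/8 ≈ 40027.625; standard quotas: Stonebridge 1.669, Rivermont 2.261, Ashgrove 1.897, Claybrook 2.173.
Rounding up gives 2, 3, 2, 3 = 10 seats, so the divisor must be adjusted.
With modified divisor 56000: modified quotas Stonebridge 1.193, Rivermont 1.616, Ashgrove 1.356, Claybrook 1.553.
Rounding up: Stonebridge 2, Rivermont 2, Ashgrove 2, Claybrook 2 (total 8).
Rivermont receives 2.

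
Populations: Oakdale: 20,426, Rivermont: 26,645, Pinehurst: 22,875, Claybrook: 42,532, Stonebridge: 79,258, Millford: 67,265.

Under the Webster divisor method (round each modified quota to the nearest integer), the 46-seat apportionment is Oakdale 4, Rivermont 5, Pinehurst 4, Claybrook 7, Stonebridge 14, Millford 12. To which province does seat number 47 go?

Claybrook

Priority for the next seat is population ÷ (current seats + 0.5).
Priorities: Oakdale 4539.111, Rivermont 4844.545, Pinehurst 5083.333, Claybrook 5670.933, Stonebridge 5466.069, Millford 5381.200.
Highest priority: Claybrook.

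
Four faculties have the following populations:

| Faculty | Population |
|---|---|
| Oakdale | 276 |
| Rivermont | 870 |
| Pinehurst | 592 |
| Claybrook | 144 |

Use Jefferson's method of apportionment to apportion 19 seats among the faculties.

Oakdale 3; Rivermont 9; Pinehurst 6; Claybrook 1

Standard divisor 1882/19 ≈ 99.053; standard quotas: Oakdale 2.786, Rivermont 8.783, Pinehurst 5.977, Claybrook 1.454.
Rounding down gives 2, 8, 5, 1 = 16 seats, so the divisor must be adjusted.
With modified divisor 90: modified quotas Oakdale 3.067, Rivermont 9.667, Pinehurst 6.578, Claybrook 1.600.
Rounding down: Oakdale 3, Rivermont 9, Pinehurst 6, Claybrook 1 (total 19).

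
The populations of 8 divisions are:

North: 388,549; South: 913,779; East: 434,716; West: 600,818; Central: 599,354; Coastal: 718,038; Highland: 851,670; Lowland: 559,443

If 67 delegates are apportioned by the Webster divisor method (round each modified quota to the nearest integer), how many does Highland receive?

Standard divisor 5066367/67 ≈ 75617.418; standard quotas: North 5.138, South 12.084, East 5.749, West 7.945, Central 7.926, Coastal 9.496, Highland 11.263, Lowland 7.398.
Rounding to the nearest integer gives 5, 12, 6, 8, 8, 9, 11, 7 = 66 seats, so the divisor must be adjusted.
With modified divisor 75100: modified quotas North 5.174, South 12.167, East 5.788, West 8.000, Central 7.981, Coastal 9.561, Highland 11.340, Lowland 7.449.
Rounding to the nearest integer: North 5, South 12, East 6, West 8, Central 8, Coastal 10, Highland 11, Lowland 7 (total 67).
Highland receives 11.

11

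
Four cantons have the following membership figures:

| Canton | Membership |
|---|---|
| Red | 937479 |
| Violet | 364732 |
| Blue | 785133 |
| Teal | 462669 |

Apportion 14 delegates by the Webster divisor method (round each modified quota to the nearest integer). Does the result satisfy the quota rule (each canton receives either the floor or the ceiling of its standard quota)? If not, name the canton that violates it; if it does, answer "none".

Standard quotas: Red 5.147, Violet 2.002, Blue 4.311, Teal 2.540.
Webster allocation: Red 5, Violet 2, Blue 4, Teal 3.
Every allocation lies between the lower and upper quota.

none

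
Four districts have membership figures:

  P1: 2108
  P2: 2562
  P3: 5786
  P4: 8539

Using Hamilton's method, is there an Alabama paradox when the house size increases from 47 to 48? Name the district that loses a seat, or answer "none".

P2

At 47 seats: P1 5, P2 7, P3 14, P4 21.
At 48 seats: P1 5, P2 6, P3 15, P4 22.
P2 drops from 7 to 6.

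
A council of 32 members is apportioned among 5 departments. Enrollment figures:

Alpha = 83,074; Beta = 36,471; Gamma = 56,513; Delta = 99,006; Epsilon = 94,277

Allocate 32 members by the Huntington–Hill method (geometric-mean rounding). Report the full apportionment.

Alpha 7, Beta 3, Gamma 5, Delta 9, Epsilon 8

With divisor 11389: modified quotas Alpha 7.294, Beta 3.202, Gamma 4.962, Delta 8.693, Epsilon 8.278.
Geometric-mean thresholds: Alpha √(7·8)=7.483, Beta √(3·4)=3.464, Gamma √(4·5)=4.472, Delta √(8·9)=8.485, Epsilon √(8·9)=8.485.
Each quota rounded against its threshold gives Alpha 7, Beta 3, Gamma 5, Delta 9, Epsilon 8 (total 32).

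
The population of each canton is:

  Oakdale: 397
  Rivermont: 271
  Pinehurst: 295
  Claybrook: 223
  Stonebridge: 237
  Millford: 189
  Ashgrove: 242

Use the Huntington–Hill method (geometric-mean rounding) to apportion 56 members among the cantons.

Oakdale 12, Rivermont 8, Pinehurst 9, Claybrook 7, Stonebridge 7, Millford 6, Ashgrove 7

With divisor 33: modified quotas Oakdale 12.030, Rivermont 8.212, Pinehurst 8.939, Claybrook 6.758, Stonebridge 7.182, Millford 5.727, Ashgrove 7.333.
Geometric-mean thresholds: Oakdale √(12·13)=12.490, Rivermont √(8·9)=8.485, Pinehurst √(8·9)=8.485, Claybrook √(6·7)=6.481, Stonebridge √(7·8)=7.483, Millford √(5·6)=5.477, Ashgrove √(7·8)=7.483.
Each quota rounded against its threshold gives Oakdale 12, Rivermont 8, Pinehurst 9, Claybrook 7, Stonebridge 7, Millford 6, Ashgrove 7 (total 56).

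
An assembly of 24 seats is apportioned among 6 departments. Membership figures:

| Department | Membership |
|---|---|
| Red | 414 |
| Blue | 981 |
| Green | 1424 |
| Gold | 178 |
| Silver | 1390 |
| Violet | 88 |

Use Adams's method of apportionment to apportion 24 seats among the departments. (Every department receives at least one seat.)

Standard divisor 4475/24 ≈ 186.458; standard quotas: Red 2.220, Blue 5.261, Green 7.637, Gold 0.955, Silver 7.455, Violet 0.472.
Rounding up gives 3, 6, 8, 1, 8, 1 = 27 seats, so the divisor must be adjusted.
With modified divisor 204.5: modified quotas Red 2.024, Blue 4.797, Green 6.963, Gold 0.870, Silver 6.797, Violet 0.430.
Rounding up: Red 3, Blue 5, Green 7, Gold 1, Silver 7, Violet 1 (total 24).

Red 3, Blue 5, Green 7, Gold 1, Silver 7, Violet 1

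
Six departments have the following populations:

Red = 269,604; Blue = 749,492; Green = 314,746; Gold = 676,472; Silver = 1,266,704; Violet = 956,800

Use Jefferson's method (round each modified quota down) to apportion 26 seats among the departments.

Standard divisor 4233818/26 ≈ 162839.154; standard quotas: Red 1.656, Blue 4.603, Green 1.933, Gold 4.154, Silver 7.779, Violet 5.876.
Rounding down gives 1, 4, 1, 4, 7, 5 = 22 seats, so the divisor must be adjusted.
With modified divisor 145300: modified quotas Red 1.855, Blue 5.158, Green 2.166, Gold 4.656, Silver 8.718, Violet 6.585.
Rounding down: Red 1, Blue 5, Green 2, Gold 4, Silver 8, Violet 6 (total 26).

Red 1, Blue 5, Green 2, Gold 4, Silver 8, Violet 6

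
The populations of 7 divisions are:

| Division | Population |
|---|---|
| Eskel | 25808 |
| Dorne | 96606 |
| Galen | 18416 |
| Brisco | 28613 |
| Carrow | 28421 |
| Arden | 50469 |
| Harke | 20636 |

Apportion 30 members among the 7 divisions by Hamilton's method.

Standard divisor: 268969 ÷ 30 ≈ 8965.633.
Standard quotas: Eskel 2.8785, Dorne 10.7751, Galen 2.0541, Brisco 3.1914, Carrow 3.1700, Arden 5.6292, Harke 2.3017.
Lower quotas: Eskel 2, Dorne 10, Galen 2, Brisco 3, Carrow 3, Arden 5, Harke 2 (sum 27, leaving 3 seats).
Remainders in descending order: Eskel 0.8785, Dorne 0.7751, Arden 0.6292, Harke 0.3017, Brisco 0.1914, Carrow 0.1700, Galen 0.0541.
The surplus seats go to Eskel, Dorne, Arden.

Eskel 3, Dorne 11, Galen 2, Brisco 3, Carrow 3, Arden 6, Harke 2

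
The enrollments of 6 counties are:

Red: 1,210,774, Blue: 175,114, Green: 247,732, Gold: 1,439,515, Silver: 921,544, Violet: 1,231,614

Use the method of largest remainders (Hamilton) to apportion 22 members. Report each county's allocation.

Red 5; Blue 1; Green 1; Gold 6; Silver 4; Violet 5

Standard divisor: 5226293 ÷ 22 ≈ 237558.773.
Standard quotas: Red 5.0967, Blue 0.7371, Green 1.0428, Gold 6.0596, Silver 3.8792, Violet 5.1845.
Lower quotas: Red 5, Blue 0, Green 1, Gold 6, Silver 3, Violet 5 (sum 20, leaving 2 seats).
Remainders in descending order: Silver 0.8792, Blue 0.7371, Violet 0.1845, Red 0.0967, Gold 0.0596, Green 0.0428.
Largest remainders: Silver, Blue receive the extra seats.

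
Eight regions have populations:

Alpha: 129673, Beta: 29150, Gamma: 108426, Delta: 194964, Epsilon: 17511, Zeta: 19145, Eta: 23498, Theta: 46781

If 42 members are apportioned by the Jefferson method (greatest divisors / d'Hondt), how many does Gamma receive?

8

Standard divisor 569148/42 ≈ 13551.143; standard quotas: Alpha 9.569, Beta 2.151, Gamma 8.001, Delta 14.387, Epsilon 1.292, Zeta 1.413, Eta 1.734, Theta 3.452.
Rounding down gives 9, 2, 8, 14, 1, 1, 1, 3 = 39 seats, so the divisor must be adjusted.
With modified divisor 12100: modified quotas Alpha 10.717, Beta 2.409, Gamma 8.961, Delta 16.113, Epsilon 1.447, Zeta 1.582, Eta 1.942, Theta 3.866.
Rounding down: Alpha 10, Beta 2, Gamma 8, Delta 16, Epsilon 1, Zeta 1, Eta 1, Theta 3 (total 42).
Gamma receives 8.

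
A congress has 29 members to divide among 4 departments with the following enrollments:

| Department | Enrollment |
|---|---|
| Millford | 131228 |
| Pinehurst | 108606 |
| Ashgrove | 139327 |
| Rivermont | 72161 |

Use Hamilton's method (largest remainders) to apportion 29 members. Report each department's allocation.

The standard divisor is 451322/29 ≈ 15562.828.
Standard quotas: Millford 8.4321, Pinehurst 6.9786, Ashgrove 8.9526, Rivermont 4.6368.
Lower quotas: Millford 8, Pinehurst 6, Ashgrove 8, Rivermont 4 (sum 26, leaving 3 seats).
Remainders in descending order: Pinehurst 0.9786, Ashgrove 0.9526, Rivermont 0.6368, Millford 0.4321.
The surplus seats go to Pinehurst, Ashgrove, Rivermont.

Millford 8, Pinehurst 7, Ashgrove 9, Rivermont 5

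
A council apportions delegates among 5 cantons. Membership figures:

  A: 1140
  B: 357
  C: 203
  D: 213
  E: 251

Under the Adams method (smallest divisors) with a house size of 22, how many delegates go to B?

4

Standard divisor 2164/22 ≈ 98.364; standard quotas: A 11.590, B 3.629, C 2.064, D 2.165, E 2.552.
Rounding up gives 12, 4, 3, 3, 3 = 25 seats, so the divisor must be adjusted.
With modified divisor 110: modified quotas A 10.364, B 3.245, C 1.845, D 1.936, E 2.282.
Rounding up: A 11, B 4, C 2, D 2, E 3 (total 22).
B receives 4.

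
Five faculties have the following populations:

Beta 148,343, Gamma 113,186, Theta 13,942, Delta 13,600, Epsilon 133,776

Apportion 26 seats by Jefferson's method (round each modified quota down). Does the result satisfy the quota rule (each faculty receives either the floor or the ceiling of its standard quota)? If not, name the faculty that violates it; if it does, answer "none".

none

Standard quotas: Beta 9.121, Gamma 6.960, Theta 0.857, Delta 0.836, Epsilon 8.226.
Jefferson allocation: Beta 10, Gamma 7, Theta 0, Delta 0, Epsilon 9.
Every allocation lies between the lower and upper quota.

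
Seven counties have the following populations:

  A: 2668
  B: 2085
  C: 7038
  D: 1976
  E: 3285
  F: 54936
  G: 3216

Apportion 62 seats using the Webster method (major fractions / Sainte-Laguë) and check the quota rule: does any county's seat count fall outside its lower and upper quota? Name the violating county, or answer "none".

Standard quotas: A 2.200, B 1.719, C 5.802, D 1.629, E 2.708, F 45.291, G 2.651.
Webster allocation: A 2, B 2, C 6, D 2, E 3, F 44, G 3.
F has quota 45.291 (lower 45, upper 46) but receives 44 — outside the quota interval.

F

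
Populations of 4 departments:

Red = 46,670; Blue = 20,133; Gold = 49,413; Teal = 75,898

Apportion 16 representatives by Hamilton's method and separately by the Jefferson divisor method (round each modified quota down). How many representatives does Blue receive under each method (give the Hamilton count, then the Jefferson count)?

2 and 1

Hamilton: Red 4, Blue 2, Gold 4, Teal 6.
Jefferson: Red 4, Blue 1, Gold 4, Teal 7.
Blue gets 2 under Hamilton and 1 under Jefferson.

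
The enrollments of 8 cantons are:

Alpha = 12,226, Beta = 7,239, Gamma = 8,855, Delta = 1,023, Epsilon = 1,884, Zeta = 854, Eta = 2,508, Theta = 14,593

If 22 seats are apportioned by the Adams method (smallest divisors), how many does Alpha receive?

5

Standard divisor 49182/22 ≈ 2235.545; standard quotas: Alpha 5.469, Beta 3.238, Gamma 3.961, Delta 0.458, Epsilon 0.843, Zeta 0.382, Eta 1.122, Theta 6.528.
Rounding up gives 6, 4, 4, 1, 1, 1, 2, 7 = 26 seats, so the divisor must be adjusted.
With modified divisor 2700: modified quotas Alpha 4.528, Beta 2.681, Gamma 3.280, Delta 0.379, Epsilon 0.698, Zeta 0.316, Eta 0.929, Theta 5.405.
Rounding up: Alpha 5, Beta 3, Gamma 4, Delta 1, Epsilon 1, Zeta 1, Eta 1, Theta 6 (total 22).
Alpha receives 5.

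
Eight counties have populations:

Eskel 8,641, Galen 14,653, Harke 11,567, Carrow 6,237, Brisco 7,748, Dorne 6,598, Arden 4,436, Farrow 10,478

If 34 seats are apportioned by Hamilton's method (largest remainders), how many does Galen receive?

7

Total 70358; standard divisor 70358/34 ≈ 2069.353.
Standard quotas: Eskel 4.1757, Galen 7.0810, Harke 5.5897, Carrow 3.0140, Brisco 3.7442, Dorne 3.1884, Arden 2.1437, Farrow 5.0634.
Lower quotas: Eskel 4, Galen 7, Harke 5, Carrow 3, Brisco 3, Dorne 3, Arden 2, Farrow 5 (sum 32, leaving 2 seats).
Remainders in descending order: Brisco 0.7442, Harke 0.5897, Dorne 0.1884, Eskel 0.1757, Arden 0.1437, Galen 0.0810, Farrow 0.0634, Carrow 0.0140.
The surplus seats go to Brisco, Harke.
Galen receives 7.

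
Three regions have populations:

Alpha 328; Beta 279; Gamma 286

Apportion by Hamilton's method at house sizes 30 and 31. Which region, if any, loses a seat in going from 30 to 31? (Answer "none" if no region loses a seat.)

At 30 seats: Alpha 11, Beta 9, Gamma 10.
At 31 seats: Alpha 11, Beta 10, Gamma 10.
No region's allocation decreased.

none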